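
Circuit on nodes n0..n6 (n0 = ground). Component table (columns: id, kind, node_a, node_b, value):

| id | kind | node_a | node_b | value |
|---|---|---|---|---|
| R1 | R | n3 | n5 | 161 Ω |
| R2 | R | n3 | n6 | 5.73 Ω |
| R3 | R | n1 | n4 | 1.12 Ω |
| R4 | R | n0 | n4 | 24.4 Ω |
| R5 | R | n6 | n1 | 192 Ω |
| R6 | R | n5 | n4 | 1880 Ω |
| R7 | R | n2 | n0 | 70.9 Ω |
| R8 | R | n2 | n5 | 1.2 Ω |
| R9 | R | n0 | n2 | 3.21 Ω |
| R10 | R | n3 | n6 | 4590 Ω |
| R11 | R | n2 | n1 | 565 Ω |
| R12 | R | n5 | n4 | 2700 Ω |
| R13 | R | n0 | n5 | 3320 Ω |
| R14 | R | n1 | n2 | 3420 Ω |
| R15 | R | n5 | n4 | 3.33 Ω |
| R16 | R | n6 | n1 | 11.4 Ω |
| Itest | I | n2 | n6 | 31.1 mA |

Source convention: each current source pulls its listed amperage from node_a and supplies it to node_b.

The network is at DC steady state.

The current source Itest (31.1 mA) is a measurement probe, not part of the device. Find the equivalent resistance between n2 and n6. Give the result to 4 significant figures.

R_eq = 14.52 Ω

MNA unknowns: 6 node voltages V₁..V_6
R1: Y=0.006211 on G[3,5]
R2: Y=0.1745 on G[3,6]
R3: Y=0.8929 on G[1,4]
R4: Y=0.04098 on G[0,4]
R5: Y=0.005208 on G[6,1]
R6: Y=0.0005319 on G[5,4]
R7: Y=0.01410 on G[2,0]
R8: Y=0.8333 on G[2,5]
R9: Y=0.3115 on G[0,2]
R10: Y=0.0002179 on G[3,6]
R11: Y=0.001770 on G[2,1]
R12: Y=0.0003704 on G[5,4]
R13: Y=0.0003012 on G[0,5]
R14: Y=0.0002924 on G[1,2]
R15: Y=0.3003 on G[5,4]
R16: Y=0.08772 on G[6,1]
Itest: z[2]−=0.0311, z[6]+=0.0311
solve → V1=0.1315, V2=-0.01258, V3=0.4247, V4=0.09980, V5=0.01947, V6=0.4391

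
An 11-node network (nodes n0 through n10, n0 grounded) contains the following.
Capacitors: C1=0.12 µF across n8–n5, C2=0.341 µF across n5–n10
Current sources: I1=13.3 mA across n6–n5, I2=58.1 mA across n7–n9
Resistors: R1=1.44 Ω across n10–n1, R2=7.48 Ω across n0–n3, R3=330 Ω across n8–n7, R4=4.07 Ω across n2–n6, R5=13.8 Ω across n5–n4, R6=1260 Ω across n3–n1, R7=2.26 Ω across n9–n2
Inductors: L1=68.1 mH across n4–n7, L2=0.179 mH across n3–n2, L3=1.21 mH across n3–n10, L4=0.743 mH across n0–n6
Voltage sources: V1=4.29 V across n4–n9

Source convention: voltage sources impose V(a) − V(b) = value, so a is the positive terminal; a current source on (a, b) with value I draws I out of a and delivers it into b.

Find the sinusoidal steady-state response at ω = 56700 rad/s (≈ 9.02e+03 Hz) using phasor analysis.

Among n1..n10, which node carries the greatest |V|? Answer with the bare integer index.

MNA unknowns: 10 node voltages V₁..V_10 plus 1 source current (V1)
C1: Y=0.000+0.006804j on G[8,5]
I1: z[6]−=0.0133, z[5]+=0.0133
R1: Y=0.6944+0.000j on G[10,1]
L1: Y=0.000-0.0002590j on G[4,7]
L2: Y=0.000-0.09853j on G[3,2]
C2: Y=0.000+0.01933j on G[5,10]
R2: Y=0.1337+0.000j on G[0,3]
R3: Y=0.003030+0.000j on G[8,7]
R4: Y=0.2457+0.000j on G[2,6]
R5: Y=0.07246+0.000j on G[5,4]
I2: z[7]−=0.0581, z[9]+=0.0581
R6: Y=0.0007937+0.000j on G[3,1]
R7: Y=0.4425+0.000j on G[9,2]
L3: Y=0.000-0.01458j on G[3,10]
L4: Y=0.000-0.02374j on G[0,6]
V1: row V4−V9=4.29, i_V1 at 4,9
solve → V1=6.585+4.354j, V2=-0.6426-0.6529j, V3=0.1267-0.1115j, V4=3.519-0.4480j, V5=1.901+0.7238j, V6=-0.6278-0.7136j, V7=-18.81+7.663j, V8=1.051+9.572j, V9=-0.7714-0.4480j, V10=6.592+4.359j
aux → i_V1=-0.1151+0.09070j

7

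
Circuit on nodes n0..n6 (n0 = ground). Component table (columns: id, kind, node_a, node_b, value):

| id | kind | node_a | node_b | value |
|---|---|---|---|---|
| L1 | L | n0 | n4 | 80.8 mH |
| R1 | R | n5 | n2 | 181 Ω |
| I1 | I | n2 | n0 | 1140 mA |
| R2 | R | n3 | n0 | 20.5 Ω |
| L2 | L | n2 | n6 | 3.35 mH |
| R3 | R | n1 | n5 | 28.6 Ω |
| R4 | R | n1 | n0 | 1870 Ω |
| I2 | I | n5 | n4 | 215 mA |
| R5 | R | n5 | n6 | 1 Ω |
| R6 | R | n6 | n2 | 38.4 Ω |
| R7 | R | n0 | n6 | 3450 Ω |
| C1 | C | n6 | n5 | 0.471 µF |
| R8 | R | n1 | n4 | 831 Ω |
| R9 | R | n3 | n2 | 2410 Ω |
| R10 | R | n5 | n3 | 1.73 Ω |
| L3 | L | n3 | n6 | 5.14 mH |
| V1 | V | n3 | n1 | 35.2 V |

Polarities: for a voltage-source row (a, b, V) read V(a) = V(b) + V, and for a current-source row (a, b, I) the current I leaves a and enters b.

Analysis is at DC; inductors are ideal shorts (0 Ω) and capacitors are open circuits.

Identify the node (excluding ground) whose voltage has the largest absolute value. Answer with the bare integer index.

MNA unknowns: 6 node voltages V₁..V_6 plus 4 source currents (L1, L2, L3, V1)
L1: row V0−V4=0, i_L1 at 0,4
R1: Y=0.005525 on G[5,2]
I1: z[2]−=1.14, z[0]+=1.14
R2: Y=0.04878 on G[3,0]
L2: row V2−V6=0, i_L2 at 2,6
R3: Y=0.03497 on G[1,5]
R4: Y=0.0005348 on G[1,0]
I2: z[5]−=0.215, z[4]+=0.215
R5: Y=1.000 on G[5,6]
R6: Y=0.02604 on G[6,2]
R7: Y=0.0002899 on G[0,6]
C1: Y=0.000 on G[6,5]
R8: Y=0.001203 on G[1,4]
R9: Y=0.0004149 on G[3,2]
R10: Y=0.5780 on G[5,3]
L3: row V3−V6=0, i_L3 at 3,6
V1: row V3−V1=35.2, i_V1 at 3,1
solve → V1=-60.66, V2=-25.46, V3=-25.46, V4=0.000, V5=-26.36, V6=-25.46
aux → i_L1=-0.1420, i_L2=-1.145, i_L3=2.031, i_V1=-1.305

1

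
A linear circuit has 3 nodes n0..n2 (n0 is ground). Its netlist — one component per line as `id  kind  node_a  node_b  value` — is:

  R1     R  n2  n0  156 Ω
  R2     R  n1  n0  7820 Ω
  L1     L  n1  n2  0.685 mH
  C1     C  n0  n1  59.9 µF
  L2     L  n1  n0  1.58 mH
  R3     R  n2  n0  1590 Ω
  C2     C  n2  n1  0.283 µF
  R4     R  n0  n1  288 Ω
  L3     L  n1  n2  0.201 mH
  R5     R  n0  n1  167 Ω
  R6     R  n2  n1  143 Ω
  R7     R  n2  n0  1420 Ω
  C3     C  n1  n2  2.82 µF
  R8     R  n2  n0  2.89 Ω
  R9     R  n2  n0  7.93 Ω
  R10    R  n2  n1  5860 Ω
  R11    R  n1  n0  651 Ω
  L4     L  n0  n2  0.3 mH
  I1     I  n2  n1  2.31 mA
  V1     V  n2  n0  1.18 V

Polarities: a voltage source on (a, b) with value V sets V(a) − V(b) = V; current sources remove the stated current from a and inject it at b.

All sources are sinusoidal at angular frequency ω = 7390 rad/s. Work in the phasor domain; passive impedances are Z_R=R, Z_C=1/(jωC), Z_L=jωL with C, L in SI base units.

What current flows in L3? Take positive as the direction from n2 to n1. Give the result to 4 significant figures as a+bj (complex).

Apply KCL at each of the 2 non-ground nodes and solve the resulting linear system.
Node n1: branches {R2, L1, C1, L2, C2, R4, L3, R5, R6, C3, R10, R11, I1} → V_1 = 2.036-0.05394j
Node n2: branches {R1, L1, R3, C2, L3, R6, R7, C3, R8, R9, R10, L4, I1, V1} → V_2 = 1.180+0.000j
Source currents: i(V1)=-0.6082-0.1941j

0.03632+0.5765j A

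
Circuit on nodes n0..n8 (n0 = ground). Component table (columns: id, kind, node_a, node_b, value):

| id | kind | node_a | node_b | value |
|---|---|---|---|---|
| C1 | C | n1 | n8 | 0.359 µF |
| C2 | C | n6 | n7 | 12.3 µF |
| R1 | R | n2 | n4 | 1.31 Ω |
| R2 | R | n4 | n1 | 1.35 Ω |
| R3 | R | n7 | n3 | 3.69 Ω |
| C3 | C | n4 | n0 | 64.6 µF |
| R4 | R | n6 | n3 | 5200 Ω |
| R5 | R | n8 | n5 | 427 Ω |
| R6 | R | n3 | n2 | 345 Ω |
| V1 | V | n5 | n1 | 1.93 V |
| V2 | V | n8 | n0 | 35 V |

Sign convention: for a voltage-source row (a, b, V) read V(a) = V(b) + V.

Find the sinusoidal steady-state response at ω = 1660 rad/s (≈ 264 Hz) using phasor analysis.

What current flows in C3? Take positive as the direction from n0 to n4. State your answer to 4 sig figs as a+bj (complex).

-0.07631-0.02227j A

Element admittances at ω=1660 rad/s:
  Y(C1) = 0.000+0.0005959j S between n1,n8
  Y(C2) = 0.000+0.02042j S between n6,n7
  Y(R1) = 0.7634+0.000j S between n2,n4
  Y(R2) = 0.7407+0.000j S between n4,n1
  Y(R3) = 0.2710+0.000j S between n7,n3
  Y(C3) = 0.000+0.1072j S between n4,n0
  Y(R4) = 0.0001923+0.000j S between n6,n3
  Y(R5) = 0.002342+0.000j S between n8,n5
  Y(R6) = 0.002899+0.000j S between n3,n2
  V1: constraint V(n5)−V(n1) = 1.93
  V2: constraint V(n8)−V(n0) = 35
Assemble and solve the 10×10 MNA system:
  V(n1)=0.3107-0.6816j  V(n2)=0.2077-0.7116j  V(n3)=0.2077-0.7116j  V(n4)=0.2077-0.7116j  V(n5)=2.241-0.6816j  V(n6)=0.2077-0.7116j  V(n7)=0.2077-0.7116j  V(n8)=35.00+0.000j
  i(V1)=0.07672+0.001596j  i(V2)=-0.07631-0.02227j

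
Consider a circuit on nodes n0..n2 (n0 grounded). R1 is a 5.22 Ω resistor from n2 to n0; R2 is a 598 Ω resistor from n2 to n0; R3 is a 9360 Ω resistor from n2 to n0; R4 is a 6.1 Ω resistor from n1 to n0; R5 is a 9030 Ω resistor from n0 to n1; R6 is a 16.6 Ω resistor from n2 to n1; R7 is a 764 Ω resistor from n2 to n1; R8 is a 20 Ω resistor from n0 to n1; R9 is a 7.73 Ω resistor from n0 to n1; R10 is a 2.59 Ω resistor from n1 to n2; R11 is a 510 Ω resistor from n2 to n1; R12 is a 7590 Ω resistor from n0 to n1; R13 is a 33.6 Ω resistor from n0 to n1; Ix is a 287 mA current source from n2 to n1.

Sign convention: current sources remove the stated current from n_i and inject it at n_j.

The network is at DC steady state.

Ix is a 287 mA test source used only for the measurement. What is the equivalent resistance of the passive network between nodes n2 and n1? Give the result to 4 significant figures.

R_eq = 1.733 Ω

Element admittances at DC:
  Y(R1) = 0.1916 S between n2,n0
  Y(R2) = 0.001672 S between n2,n0
  Y(R3) = 0.0001068 S between n2,n0
  Y(R4) = 0.1639 S between n1,n0
  Y(R5) = 0.0001107 S between n0,n1
  Y(R6) = 0.06024 S between n2,n1
  Y(R7) = 0.001309 S between n2,n1
  Y(R8) = 0.05000 S between n0,n1
  Y(R9) = 0.1294 S between n0,n1
  Y(R10) = 0.3861 S between n1,n2
  Y(R11) = 0.001961 S between n2,n1
  Y(R12) = 0.0001318 S between n0,n1
  Y(R13) = 0.02976 S between n0,n1
  Ix: injects 0.287 A into n1 (from n2)
Assemble and solve the 2×2 MNA system:
  V(n1)=0.1697  V(n2)=-0.3277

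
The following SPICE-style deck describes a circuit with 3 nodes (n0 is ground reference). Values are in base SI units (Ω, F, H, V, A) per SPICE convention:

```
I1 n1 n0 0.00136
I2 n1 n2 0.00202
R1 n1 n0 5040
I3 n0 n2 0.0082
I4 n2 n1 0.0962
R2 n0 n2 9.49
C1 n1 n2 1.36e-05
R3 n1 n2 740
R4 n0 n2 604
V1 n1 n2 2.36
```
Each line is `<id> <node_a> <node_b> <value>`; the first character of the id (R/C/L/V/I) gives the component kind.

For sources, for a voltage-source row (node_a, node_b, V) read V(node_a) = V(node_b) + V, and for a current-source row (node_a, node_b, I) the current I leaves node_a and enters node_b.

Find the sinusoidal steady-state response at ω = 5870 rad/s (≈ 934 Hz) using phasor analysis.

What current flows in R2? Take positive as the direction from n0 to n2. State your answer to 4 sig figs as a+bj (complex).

Element admittances at ω=5870 rad/s:
  I1: injects 0.00136 A into n0 (from n1)
  I2: injects 0.00202 A into n2 (from n1)
  Y(R1) = 0.0001984+0.000j S between n1,n0
  I3: injects 0.0082 A into n2 (from n0)
  I4: injects 0.0962 A into n1 (from n2)
  Y(R2) = 0.1054+0.000j S between n0,n2
  Y(C1) = 0.000+0.07983j S between n1,n2
  Y(R3) = 0.001351+0.000j S between n1,n2
  Y(R4) = 0.001656+0.000j S between n0,n2
  V1: constraint V(n1)−V(n2) = 2.36
Assemble and solve the 3×3 MNA system:
  V(n1)=2.419+0.000j  V(n2)=0.05942+0.000j
  i(V1)=0.08915-0.1884j

-0.006262+0.000j A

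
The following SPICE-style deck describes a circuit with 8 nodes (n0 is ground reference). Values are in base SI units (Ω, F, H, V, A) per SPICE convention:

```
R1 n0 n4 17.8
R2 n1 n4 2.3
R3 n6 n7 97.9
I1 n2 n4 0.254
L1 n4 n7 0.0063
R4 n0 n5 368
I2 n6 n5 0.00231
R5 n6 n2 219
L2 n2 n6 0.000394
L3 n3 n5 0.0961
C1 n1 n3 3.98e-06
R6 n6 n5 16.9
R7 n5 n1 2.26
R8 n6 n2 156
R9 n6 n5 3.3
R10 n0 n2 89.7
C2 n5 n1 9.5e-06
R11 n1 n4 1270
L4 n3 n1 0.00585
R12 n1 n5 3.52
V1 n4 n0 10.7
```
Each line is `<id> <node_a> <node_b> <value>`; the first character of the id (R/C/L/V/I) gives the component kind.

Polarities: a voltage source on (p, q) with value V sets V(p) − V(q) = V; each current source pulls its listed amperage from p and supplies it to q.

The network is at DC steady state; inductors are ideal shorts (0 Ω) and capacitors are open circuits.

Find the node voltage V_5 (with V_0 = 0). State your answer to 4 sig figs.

9.868 V

Element admittances at DC:
  Y(R1) = 0.05618 S between n0,n4
  Y(R2) = 0.4348 S between n1,n4
  Y(R3) = 0.01021 S between n6,n7
  I1: injects 0.254 A into n4 (from n2)
  L1: short n4↔n7 (DC inductor)
  Y(R4) = 0.002717 S between n0,n5
  I2: injects 0.00231 A into n5 (from n6)
  Y(R5) = 0.004566 S between n6,n2
  L2: short n2↔n6 (DC inductor)
  L3: short n3↔n5 (DC inductor)
  Y(C1) = 0.000 S between n1,n3
  Y(R6) = 0.05917 S between n6,n5
  Y(R7) = 0.4425 S between n5,n1
  Y(R8) = 0.006410 S between n6,n2
  Y(R9) = 0.3030 S between n6,n5
  Y(R10) = 0.01115 S between n0,n2
  Y(C2) = 0.000 S between n5,n1
  Y(R11) = 0.0007874 S between n1,n4
  L4: short n3↔n1 (DC inductor)
  Y(R12) = 0.2841 S between n1,n5
  V1: constraint V(n4)−V(n0) = 10.7
Assemble and solve the 12×12 MNA system:
  V(n1)=9.868  V(n2)=8.935  V(n3)=9.868  V(n4)=10.70  V(n5)=9.868  V(n6)=8.935  V(n7)=10.70
  i(L1)=0.01803  i(L2)=-0.3536  i(L3)=0.3624  i(L4)=-0.3624  i(V1)=-0.7275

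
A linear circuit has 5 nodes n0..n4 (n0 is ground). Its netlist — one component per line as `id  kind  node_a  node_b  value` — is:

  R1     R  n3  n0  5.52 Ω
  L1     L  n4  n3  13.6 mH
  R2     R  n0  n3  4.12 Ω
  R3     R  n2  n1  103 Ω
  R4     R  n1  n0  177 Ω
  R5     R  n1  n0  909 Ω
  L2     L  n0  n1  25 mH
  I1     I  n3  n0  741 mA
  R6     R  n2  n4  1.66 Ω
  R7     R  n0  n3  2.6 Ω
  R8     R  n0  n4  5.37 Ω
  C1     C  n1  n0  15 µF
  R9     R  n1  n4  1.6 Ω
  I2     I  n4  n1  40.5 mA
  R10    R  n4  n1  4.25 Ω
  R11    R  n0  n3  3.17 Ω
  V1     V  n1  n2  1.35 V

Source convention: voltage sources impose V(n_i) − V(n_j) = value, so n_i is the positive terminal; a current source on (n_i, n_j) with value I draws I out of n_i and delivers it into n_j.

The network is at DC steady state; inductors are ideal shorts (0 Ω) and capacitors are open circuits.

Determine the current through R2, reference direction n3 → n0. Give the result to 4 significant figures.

MNA unknowns: 4 node voltages V₁..V_4 plus 3 source currents (L1, L2, V1)
R1: Y=0.1812 on G[3,0]
L1: row V4−V3=0, i_L1 at 4,3
R2: Y=0.2427 on G[0,3]
R3: Y=0.009709 on G[2,1]
R4: Y=0.005650 on G[1,0]
R5: Y=0.001100 on G[1,0]
L2: row V0−V1=0, i_L2 at 0,1
I1: z[3]−=0.741, z[0]+=0.741
R6: Y=0.6024 on G[2,4]
R7: Y=0.3846 on G[0,3]
R8: Y=0.1862 on G[0,4]
C1: Y=0.000 on G[1,0]
R9: Y=0.6250 on G[1,4]
I2: z[4]−=0.0405, z[1]+=0.0405
R10: Y=0.2353 on G[4,1]
R11: Y=0.3155 on G[0,3]
V1: row V1−V2=1.35, i_V1 at 1,2
solve → V1=0.000, V2=-1.350, V3=-0.5751, V4=-0.5751
aux → i_L1=0.09459, i_L2=-0.01251, i_V1=-0.4799

-0.1396 A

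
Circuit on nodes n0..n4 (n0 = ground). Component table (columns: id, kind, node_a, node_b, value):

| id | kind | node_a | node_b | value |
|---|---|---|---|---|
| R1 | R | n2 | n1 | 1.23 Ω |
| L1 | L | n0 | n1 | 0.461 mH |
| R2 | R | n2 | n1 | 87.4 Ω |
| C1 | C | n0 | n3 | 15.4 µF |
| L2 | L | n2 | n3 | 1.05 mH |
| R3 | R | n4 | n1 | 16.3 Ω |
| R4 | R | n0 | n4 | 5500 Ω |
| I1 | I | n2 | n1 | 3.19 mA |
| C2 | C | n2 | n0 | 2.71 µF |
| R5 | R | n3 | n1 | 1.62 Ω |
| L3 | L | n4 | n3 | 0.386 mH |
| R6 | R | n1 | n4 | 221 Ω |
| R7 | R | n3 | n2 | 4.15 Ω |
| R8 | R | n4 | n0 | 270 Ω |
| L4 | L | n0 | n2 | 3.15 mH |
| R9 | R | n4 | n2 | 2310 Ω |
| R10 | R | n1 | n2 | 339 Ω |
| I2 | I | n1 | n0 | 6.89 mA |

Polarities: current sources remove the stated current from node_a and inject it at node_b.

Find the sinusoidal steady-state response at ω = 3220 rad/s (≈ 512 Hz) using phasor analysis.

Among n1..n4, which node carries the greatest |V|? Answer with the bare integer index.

2

MNA unknowns: 4 node voltages V₁..V_4
R1: Y=0.8130+0.000j on G[2,1]
L1: Y=0.000-0.6737j on G[0,1]
R2: Y=0.01144+0.000j on G[2,1]
C1: Y=0.000+0.04959j on G[0,3]
L2: Y=0.000-0.2958j on G[2,3]
R3: Y=0.06135+0.000j on G[4,1]
R4: Y=0.0001818+0.000j on G[0,4]
I1: z[2]−=0.00319, z[1]+=0.00319
C2: Y=0.000+0.008726j on G[2,0]
R5: Y=0.6173+0.000j on G[3,1]
L3: Y=0.000-0.8046j on G[4,3]
R6: Y=0.004525+0.000j on G[1,4]
R7: Y=0.2410+0.000j on G[3,2]
R8: Y=0.003704+0.000j on G[4,0]
L4: Y=0.000-0.09859j on G[0,2]
R9: Y=0.0004329+0.000j on G[4,2]
R10: Y=0.002950+0.000j on G[1,2]
I2: z[1]−=0.00689, z[0]+=0.00689
solve → V1=0.0001438-0.009576j, V2=-0.002110-0.009951j, V3=-0.001153-0.009275j, V4=-0.001163-0.009163j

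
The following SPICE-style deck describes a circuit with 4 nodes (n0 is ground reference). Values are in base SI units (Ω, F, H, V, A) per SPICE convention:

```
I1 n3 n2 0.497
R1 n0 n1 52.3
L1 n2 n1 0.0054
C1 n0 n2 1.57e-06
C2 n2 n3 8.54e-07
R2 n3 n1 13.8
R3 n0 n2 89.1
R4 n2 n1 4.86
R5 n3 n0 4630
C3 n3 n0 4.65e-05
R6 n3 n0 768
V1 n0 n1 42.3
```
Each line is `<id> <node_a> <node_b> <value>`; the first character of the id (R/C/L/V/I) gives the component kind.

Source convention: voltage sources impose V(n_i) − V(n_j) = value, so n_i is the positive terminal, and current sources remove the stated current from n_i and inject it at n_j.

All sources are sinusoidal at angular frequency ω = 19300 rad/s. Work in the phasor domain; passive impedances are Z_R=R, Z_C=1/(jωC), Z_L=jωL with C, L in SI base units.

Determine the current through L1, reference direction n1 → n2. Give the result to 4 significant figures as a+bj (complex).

MNA unknowns: 3 node voltages V₁..V_3 plus 1 source current (V1)
I1: z[3]−=0.497, z[2]+=0.497
R1: Y=0.01912+0.000j on G[0,1]
L1: Y=0.000-0.009595j on G[2,1]
C1: Y=0.000+0.03030j on G[0,2]
C2: Y=0.000+0.01648j on G[2,3]
R2: Y=0.07246+0.000j on G[3,1]
R3: Y=0.01122+0.000j on G[0,2]
R4: Y=0.2058+0.000j on G[2,1]
R5: Y=0.0002160+0.000j on G[3,0]
C3: Y=0.000+0.8974j on G[3,0]
R6: Y=0.001302+0.000j on G[3,0]
V1: row V0−V1=42.3, i_V1 at 0,1
solve → V1=-42.30+0.000j, V2=-36.74+8.092j, V3=-0.9834+3.964j
aux → i_V1=-5.025-1.899j

-0.07764+0.05339j A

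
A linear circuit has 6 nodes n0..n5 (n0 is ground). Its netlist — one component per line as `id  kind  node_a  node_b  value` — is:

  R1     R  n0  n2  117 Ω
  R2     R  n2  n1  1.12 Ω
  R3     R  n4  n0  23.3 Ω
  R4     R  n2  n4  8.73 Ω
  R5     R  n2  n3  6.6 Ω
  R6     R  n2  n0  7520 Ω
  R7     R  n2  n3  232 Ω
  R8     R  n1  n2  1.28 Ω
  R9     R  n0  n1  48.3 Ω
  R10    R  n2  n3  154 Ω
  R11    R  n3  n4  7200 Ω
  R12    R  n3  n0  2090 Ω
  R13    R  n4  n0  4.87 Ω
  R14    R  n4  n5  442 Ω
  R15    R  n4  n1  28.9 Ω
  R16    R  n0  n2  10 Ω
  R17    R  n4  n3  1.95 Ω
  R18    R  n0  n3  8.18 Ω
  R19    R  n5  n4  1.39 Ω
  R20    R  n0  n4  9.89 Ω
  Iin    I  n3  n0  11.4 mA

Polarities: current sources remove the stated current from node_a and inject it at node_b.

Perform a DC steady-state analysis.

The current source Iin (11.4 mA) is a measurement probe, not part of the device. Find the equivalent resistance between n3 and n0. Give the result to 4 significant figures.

Apply KCL at each of the 5 non-ground nodes and solve the resulting linear system.
Node n1: branches {R2, R8, R9, R15} → V_1 = -0.01593
Node n2: branches {R1, R2, R4, R5, R6, R7, R8, R10, R16} → V_2 = -0.01611
Node n3: branches {R5, R7, R10, R11, R12, R17, R18, Iin} → V_3 = -0.02832
Node n4: branches {R3, R4, R11, R13, R14, R15, R17, R19, R20} → V_4 = -0.01673
Node n5: branches {R14, R19} → V_5 = -0.01673

R_eq = 2.484 Ω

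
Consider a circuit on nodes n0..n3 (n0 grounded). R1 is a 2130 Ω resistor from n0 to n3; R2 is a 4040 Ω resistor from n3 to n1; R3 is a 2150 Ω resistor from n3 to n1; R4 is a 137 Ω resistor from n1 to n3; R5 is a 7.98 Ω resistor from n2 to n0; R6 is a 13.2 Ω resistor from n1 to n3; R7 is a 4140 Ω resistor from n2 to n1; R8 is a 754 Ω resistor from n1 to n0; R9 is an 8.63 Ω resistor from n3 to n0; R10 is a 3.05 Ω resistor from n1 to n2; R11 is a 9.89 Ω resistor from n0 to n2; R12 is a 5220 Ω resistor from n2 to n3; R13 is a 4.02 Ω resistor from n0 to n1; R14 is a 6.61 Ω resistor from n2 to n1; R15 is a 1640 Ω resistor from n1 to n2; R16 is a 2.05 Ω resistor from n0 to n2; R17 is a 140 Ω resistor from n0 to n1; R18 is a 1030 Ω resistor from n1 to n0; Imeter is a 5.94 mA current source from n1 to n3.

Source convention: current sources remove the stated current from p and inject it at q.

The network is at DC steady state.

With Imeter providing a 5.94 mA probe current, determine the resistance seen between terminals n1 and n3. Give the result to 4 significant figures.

R_eq = 5.561 Ω

Element admittances at DC:
  Y(R1) = 0.0004695 S between n0,n3
  Y(R2) = 0.0002475 S between n3,n1
  Y(R3) = 0.0004651 S between n3,n1
  Y(R4) = 0.007299 S between n1,n3
  Y(R5) = 0.1253 S between n2,n0
  Y(R6) = 0.07576 S between n1,n3
  Y(R7) = 0.0002415 S between n2,n1
  Y(R8) = 0.001326 S between n1,n0
  Y(R9) = 0.1159 S between n3,n0
  Y(R10) = 0.3279 S between n1,n2
  Y(R11) = 0.1011 S between n0,n2
  Y(R12) = 0.0001916 S between n2,n3
  Y(R13) = 0.2488 S between n0,n1
  Y(R14) = 0.1513 S between n2,n1
  Y(R15) = 0.0006098 S between n1,n2
  Y(R16) = 0.4878 S between n0,n2
  Y(R17) = 0.007143 S between n0,n1
  Y(R18) = 0.0009709 S between n1,n0
  Imeter: injects 0.00594 A into n3 (from n1)
Assemble and solve the 3×3 MNA system:
  V(n1)=-0.005814  V(n2)=-0.002332  V(n3)=0.02722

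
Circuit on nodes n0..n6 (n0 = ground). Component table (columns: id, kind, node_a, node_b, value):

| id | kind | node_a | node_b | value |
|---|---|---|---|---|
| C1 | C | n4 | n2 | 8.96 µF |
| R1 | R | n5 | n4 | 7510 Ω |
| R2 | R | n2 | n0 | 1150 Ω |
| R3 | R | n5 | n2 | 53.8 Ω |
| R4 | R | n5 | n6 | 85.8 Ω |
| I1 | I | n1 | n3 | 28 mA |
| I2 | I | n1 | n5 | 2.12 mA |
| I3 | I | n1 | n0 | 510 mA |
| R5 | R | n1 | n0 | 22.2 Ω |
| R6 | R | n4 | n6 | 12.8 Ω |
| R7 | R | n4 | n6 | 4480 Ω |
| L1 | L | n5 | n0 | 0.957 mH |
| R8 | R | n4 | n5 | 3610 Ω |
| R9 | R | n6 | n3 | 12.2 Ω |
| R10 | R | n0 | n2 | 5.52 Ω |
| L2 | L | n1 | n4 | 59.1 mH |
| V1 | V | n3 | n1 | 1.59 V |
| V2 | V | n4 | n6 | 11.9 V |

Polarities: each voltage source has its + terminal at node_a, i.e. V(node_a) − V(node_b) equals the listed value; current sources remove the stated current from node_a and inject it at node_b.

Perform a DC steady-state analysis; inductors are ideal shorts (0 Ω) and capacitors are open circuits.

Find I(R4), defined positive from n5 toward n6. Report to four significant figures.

Apply KCL at each of the 6 non-ground nodes and solve the resulting linear system.
Node n1: branches {I1, I2, I3, R5, L2, V1} → V_1 = -6.539
Node n2: branches {C1, R2, R3, R10} → V_2 = 0.000
Node n3: branches {I1, R9, V1} → V_3 = -4.949
Node n4: branches {C1, R1, R6, R7, R8, L2, V2} → V_4 = -6.539
Node n5: branches {R1, R3, R4, I2, L1, R8} → V_5 = 0.000
Node n6: branches {R4, R6, R7, R9, V2} → V_6 = -18.44
Source currents: i(L1)=-0.2155, i(L2)=-1.323, i(V1)=-1.078, i(V2)=-2.253

0.2149 A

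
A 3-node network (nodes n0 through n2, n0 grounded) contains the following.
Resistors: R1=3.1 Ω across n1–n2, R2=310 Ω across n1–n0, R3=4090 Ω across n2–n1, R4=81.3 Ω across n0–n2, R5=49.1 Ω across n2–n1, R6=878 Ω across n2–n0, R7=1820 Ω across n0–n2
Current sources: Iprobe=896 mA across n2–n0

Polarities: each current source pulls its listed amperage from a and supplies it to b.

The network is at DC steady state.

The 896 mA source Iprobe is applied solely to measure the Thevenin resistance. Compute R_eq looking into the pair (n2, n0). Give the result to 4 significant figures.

Apply KCL at each of the 2 non-ground nodes and solve the resulting linear system.
Node n1: branches {R1, R2, R3, R5} → V_1 = -51.66
Node n2: branches {R1, R3, R4, R5, R6, R7, Iprobe} → V_2 = -52.14

R_eq = 58.19 Ω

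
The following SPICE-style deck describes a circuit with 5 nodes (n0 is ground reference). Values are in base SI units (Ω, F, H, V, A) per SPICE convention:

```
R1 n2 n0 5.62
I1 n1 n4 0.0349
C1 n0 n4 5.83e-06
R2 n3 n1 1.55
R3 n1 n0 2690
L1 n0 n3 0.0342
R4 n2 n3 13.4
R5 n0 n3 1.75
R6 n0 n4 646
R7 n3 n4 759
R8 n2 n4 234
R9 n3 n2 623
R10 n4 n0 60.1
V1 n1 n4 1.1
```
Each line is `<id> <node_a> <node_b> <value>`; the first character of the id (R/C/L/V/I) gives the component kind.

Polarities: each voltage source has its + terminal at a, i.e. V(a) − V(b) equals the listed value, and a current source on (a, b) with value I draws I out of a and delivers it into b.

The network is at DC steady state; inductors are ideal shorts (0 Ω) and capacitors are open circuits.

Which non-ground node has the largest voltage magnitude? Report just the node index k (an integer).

4

Apply KCL at each of the 4 non-ground nodes and solve the resulting linear system.
Node n1: branches {I1, R2, R3, V1} → V_1 = 0.03897
Node n2: branches {R1, R4, R8, R9} → V_2 = -0.01754
Node n3: branches {R2, L1, R4, R5, R7, R9} → V_3 = 0.000
Node n4: branches {I1, C1, R6, R7, R8, R10, V1} → V_4 = -1.061
Source currents: i(L1)=-0.02240, i(V1)=-0.06005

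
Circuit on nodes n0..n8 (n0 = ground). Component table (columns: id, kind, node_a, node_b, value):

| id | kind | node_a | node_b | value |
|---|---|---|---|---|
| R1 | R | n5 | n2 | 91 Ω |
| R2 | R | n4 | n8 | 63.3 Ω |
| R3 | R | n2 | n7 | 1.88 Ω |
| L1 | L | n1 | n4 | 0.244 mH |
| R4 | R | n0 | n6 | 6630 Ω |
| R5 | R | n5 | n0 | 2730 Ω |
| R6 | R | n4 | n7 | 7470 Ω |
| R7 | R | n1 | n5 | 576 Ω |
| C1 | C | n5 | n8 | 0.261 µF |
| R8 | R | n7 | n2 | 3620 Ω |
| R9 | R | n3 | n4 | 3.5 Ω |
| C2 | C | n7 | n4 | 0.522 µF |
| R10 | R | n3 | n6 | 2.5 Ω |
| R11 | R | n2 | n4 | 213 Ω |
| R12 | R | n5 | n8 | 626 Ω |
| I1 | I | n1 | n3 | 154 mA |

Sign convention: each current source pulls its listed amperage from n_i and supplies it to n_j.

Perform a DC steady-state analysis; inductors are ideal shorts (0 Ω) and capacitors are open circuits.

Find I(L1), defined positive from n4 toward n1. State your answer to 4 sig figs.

0.1540 A

Apply KCL at each of the 8 non-ground nodes and solve the resulting linear system.
Node n1: branches {L1, R7, I1} → V_1 = -0.1632
Node n2: branches {R1, R3, R8, R11} → V_2 = -0.1572
Node n3: branches {R9, R10, I1} → V_3 = 0.3756
Node n4: branches {R2, L1, R6, R9, C2, R11} → V_4 = -0.1632
Node n5: branches {R1, R5, R7, C1, R12} → V_5 = -0.1546
Node n6: branches {R4, R10} → V_6 = 0.3754
Node n7: branches {R3, R6, R8, C2} → V_7 = -0.1572
Node n8: branches {R2, C1, R12} → V_8 = -0.1624
Source currents: i(L1)=-0.1540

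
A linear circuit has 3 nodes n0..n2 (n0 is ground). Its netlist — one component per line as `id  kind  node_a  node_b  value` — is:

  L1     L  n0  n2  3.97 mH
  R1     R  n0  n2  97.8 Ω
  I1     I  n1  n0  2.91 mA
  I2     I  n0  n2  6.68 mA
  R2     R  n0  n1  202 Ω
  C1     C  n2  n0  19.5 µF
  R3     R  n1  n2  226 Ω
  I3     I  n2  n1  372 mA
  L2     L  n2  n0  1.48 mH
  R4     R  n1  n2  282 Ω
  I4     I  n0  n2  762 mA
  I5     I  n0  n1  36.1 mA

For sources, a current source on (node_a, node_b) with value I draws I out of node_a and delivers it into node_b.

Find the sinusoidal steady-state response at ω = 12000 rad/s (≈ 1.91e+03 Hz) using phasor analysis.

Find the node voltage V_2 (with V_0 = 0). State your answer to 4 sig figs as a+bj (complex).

0.3472-4.097j V

MNA unknowns: 2 node voltages V₁..V_2
L1: Y=0.000-0.02099j on G[0,2]
R1: Y=0.01022+0.000j on G[0,2]
I1: z[1]−=0.00291, z[0]+=0.00291
I2: z[0]−=0.00668, z[2]+=0.00668
R2: Y=0.004950+0.000j on G[0,1]
C1: Y=0.000+0.2340j on G[2,0]
R3: Y=0.004425+0.000j on G[1,2]
I3: z[2]−=0.372, z[1]+=0.372
L2: Y=0.000-0.05631j on G[2,0]
R4: Y=0.003546+0.000j on G[1,2]
I4: z[0]−=0.762, z[2]+=0.762
I5: z[0]−=0.0361, z[1]+=0.0361
solve → V1=31.57-2.527j, V2=0.3472-4.097j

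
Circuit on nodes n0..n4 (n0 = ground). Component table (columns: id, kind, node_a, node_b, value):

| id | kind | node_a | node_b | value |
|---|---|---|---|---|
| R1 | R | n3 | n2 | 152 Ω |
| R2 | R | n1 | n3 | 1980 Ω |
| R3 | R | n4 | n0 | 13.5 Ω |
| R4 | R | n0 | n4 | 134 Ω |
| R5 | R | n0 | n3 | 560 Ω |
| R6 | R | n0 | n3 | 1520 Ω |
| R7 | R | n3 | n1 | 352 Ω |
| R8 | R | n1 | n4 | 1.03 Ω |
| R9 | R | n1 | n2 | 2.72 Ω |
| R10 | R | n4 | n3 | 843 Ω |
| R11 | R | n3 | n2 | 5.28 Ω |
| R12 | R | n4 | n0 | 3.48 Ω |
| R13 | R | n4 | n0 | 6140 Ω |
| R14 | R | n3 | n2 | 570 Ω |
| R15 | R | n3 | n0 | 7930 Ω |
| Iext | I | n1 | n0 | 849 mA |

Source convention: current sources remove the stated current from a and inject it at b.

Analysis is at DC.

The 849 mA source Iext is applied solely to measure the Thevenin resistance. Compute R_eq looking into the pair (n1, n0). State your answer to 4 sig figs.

R_eq = 3.704 Ω

Apply KCL at each of the 4 non-ground nodes and solve the resulting linear system.
Node n1: branches {R2, R7, R8, R9, Iext} → V_1 = -3.144
Node n2: branches {R1, R9, R11, R14} → V_2 = -3.121
Node n3: branches {R1, R2, R5, R6, R7, R10, R11, R14, R15} → V_3 = -3.077
Node n4: branches {R3, R4, R8, R10, R12, R13} → V_4 = -2.279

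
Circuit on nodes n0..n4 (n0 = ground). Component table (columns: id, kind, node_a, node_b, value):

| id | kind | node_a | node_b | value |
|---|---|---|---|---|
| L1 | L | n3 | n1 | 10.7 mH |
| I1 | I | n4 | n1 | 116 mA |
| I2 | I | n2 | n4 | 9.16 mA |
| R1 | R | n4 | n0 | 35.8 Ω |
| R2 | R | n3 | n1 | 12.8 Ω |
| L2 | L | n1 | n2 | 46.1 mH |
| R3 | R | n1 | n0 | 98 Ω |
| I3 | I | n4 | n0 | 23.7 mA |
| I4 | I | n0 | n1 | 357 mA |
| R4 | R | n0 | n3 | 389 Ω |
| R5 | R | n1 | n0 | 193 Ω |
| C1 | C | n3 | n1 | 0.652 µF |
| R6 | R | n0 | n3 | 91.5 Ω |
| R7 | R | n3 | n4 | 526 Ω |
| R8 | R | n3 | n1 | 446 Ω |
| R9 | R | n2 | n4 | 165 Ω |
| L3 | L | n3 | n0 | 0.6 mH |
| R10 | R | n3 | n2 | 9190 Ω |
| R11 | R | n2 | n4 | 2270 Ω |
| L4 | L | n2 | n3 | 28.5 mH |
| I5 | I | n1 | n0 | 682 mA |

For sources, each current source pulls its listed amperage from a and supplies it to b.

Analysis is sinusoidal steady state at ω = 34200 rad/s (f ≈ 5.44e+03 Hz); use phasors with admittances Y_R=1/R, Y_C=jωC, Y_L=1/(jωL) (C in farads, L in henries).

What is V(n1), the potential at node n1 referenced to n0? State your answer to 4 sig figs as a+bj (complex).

Apply KCL at each of the 4 non-ground nodes and solve the resulting linear system.
Node n1: branches {L1, I1, R2, L2, R3, I4, R5, C1, R8, I5} → V_1 = -3.406-2.017j
Node n2: branches {I2, L2, R9, R10, R11, L4} → V_2 = -6.427-1.484j
Node n3: branches {L1, R2, R4, C1, R6, R7, R8, L3, R10, L4} → V_3 = -1.664-2.851j
Node n4: branches {I1, I2, R1, I3, R7, R9, R11} → V_4 = -4.830-0.4147j

-3.406-2.017j V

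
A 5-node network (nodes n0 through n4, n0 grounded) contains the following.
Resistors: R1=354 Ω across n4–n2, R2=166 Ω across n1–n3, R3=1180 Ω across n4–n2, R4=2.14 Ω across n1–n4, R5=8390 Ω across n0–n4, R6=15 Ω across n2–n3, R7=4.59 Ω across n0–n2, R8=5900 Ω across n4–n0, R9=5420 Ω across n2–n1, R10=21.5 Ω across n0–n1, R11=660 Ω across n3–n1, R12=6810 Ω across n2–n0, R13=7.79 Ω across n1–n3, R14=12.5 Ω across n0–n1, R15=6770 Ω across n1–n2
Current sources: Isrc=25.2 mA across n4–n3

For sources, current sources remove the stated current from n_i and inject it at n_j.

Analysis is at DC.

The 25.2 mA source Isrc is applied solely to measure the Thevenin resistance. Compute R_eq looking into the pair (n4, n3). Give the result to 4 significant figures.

MNA unknowns: 4 node voltages V₁..V_4
R1: Y=0.002825 on G[4,2]
R2: Y=0.006024 on G[1,3]
R3: Y=0.0008475 on G[4,2]
R4: Y=0.4673 on G[1,4]
R5: Y=0.0001192 on G[0,4]
R6: Y=0.06667 on G[2,3]
R7: Y=0.2179 on G[0,2]
R8: Y=0.0001695 on G[4,0]
R9: Y=0.0001845 on G[2,1]
R10: Y=0.04651 on G[0,1]
R11: Y=0.001515 on G[3,1]
R12: Y=0.0001468 on G[2,0]
R13: Y=0.1284 on G[1,3]
R14: Y=0.08000 on G[0,1]
R15: Y=0.0001477 on G[1,2]
Isrc: z[4]−=0.0252, z[3]+=0.0252
solve → V1=-0.03963, V2=0.02312, V3=0.1054, V4=-0.09259

R_eq = 7.858 Ω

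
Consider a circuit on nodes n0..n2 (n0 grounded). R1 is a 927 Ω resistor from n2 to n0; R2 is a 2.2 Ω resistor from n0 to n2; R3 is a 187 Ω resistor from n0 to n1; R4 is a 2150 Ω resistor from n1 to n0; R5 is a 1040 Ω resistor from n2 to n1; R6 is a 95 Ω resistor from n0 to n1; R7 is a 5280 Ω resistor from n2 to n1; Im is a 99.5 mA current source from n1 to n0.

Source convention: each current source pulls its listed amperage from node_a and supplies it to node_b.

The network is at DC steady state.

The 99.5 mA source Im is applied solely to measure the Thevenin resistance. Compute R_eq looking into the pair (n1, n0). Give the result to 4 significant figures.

Element admittances at DC:
  Y(R1) = 0.001079 S between n2,n0
  Y(R2) = 0.4545 S between n0,n2
  Y(R3) = 0.005348 S between n0,n1
  Y(R4) = 0.0004651 S between n1,n0
  Y(R5) = 0.0009615 S between n2,n1
  Y(R6) = 0.01053 S between n0,n1
  Y(R7) = 0.0001894 S between n2,n1
  Im: injects 0.0995 A into n0 (from n1)
Assemble and solve the 2×2 MNA system:
  V(n1)=-5.690  V(n2)=-0.01434

R_eq = 57.19 Ω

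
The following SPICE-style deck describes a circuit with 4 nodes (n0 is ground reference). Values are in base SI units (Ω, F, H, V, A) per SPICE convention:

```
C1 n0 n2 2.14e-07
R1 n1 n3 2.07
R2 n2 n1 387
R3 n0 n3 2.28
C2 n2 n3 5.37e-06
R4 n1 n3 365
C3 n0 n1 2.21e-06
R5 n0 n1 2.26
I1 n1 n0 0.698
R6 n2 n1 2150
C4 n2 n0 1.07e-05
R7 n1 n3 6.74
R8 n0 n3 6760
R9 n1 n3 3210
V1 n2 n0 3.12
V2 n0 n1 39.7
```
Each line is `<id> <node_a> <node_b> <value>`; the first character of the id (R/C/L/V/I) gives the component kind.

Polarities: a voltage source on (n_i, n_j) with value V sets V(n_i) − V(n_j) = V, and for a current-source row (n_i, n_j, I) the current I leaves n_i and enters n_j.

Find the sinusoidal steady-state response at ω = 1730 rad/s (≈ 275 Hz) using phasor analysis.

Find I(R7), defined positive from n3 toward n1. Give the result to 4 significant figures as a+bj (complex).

2.408+0.03415j A

MNA unknowns: 3 node voltages V₁..V_3 plus 2 source currents (V1, V2)
C1: Y=0.000+0.0003702j on G[0,2]
R1: Y=0.4831+0.000j on G[1,3]
R2: Y=0.002584+0.000j on G[2,1]
R3: Y=0.4386+0.000j on G[0,3]
C2: Y=0.000+0.009290j on G[2,3]
R4: Y=0.002740+0.000j on G[1,3]
C3: Y=0.000+0.003823j on G[0,1]
R5: Y=0.4425+0.000j on G[0,1]
I1: z[1]−=0.698, z[0]+=0.698
R6: Y=0.0004651+0.000j on G[2,1]
C4: Y=0.000+0.01851j on G[2,0]
R7: Y=0.1484+0.000j on G[1,3]
R8: Y=0.0001479+0.000j on G[0,3]
R9: Y=0.0003115+0.000j on G[1,3]
V1: row V2−V0=3.12, i_V1 at 2,0
V2: row V0−V1=39.7, i_V2 at 0,1
solve → V1=-39.70+0.000j, V2=3.120+0.000j, V3=-23.47+0.2302j
aux → i_V1=-0.1327-0.3059j, i_V2=-27.30-0.2978j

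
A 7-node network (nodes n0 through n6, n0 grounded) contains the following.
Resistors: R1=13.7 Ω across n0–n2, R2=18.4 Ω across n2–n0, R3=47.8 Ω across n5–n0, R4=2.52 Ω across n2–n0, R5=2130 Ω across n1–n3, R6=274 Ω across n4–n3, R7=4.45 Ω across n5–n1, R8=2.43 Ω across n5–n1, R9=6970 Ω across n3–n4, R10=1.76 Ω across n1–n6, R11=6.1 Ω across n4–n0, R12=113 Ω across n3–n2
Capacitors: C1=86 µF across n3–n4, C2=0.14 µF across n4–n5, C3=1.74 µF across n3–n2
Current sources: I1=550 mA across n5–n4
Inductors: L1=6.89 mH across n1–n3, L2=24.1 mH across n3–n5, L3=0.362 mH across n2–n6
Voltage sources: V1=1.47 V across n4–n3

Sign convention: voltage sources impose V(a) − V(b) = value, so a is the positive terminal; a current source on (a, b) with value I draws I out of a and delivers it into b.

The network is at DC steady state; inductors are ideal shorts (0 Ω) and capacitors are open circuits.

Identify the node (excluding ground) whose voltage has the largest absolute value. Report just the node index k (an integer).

Apply KCL at each of the 6 non-ground nodes and solve the resulting linear system.
Node n1: branches {L1, R5, R7, R8, R10} → V_1 = -0.5244
Node n2: branches {R1, R2, R4, L3, R12, C3} → V_2 = -0.2748
Node n3: branches {C1, L1, L2, R5, R6, R9, R12, C3, V1} → V_3 = -0.5244
Node n4: branches {C1, I1, C2, R6, R9, R11, V1} → V_4 = 0.9456
Node n5: branches {I1, R3, C2, L2, R7, R8} → V_5 = -0.5244
Node n6: branches {L3, R10} → V_6 = -0.2748
Source currents: i(L1)=0.1418, i(L2)=0.5390, i(L3)=0.1418, i(V1)=0.3894

4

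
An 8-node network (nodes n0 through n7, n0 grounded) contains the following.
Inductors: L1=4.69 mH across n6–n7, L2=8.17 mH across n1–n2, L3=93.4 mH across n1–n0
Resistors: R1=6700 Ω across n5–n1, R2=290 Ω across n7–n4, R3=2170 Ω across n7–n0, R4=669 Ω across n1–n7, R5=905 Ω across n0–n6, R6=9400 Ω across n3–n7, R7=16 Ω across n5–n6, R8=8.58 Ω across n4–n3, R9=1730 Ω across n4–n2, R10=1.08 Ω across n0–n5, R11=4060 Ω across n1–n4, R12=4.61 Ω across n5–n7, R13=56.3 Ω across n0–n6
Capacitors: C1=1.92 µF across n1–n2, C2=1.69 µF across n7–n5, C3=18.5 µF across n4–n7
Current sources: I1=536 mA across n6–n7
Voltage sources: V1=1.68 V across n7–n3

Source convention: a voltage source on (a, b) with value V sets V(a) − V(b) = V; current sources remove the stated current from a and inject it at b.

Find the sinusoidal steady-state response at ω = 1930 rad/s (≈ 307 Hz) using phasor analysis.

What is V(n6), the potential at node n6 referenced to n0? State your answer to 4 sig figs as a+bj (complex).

Element admittances at ω=1930 rad/s:
  Y(L1) = 0.000-0.1105j S between n6,n7
  Y(R1) = 0.0001493+0.000j S between n5,n1
  Y(R2) = 0.003448+0.000j S between n7,n4
  Y(R3) = 0.0004608+0.000j S between n7,n0
  Y(C1) = 0.000+0.003706j S between n1,n2
  Y(R4) = 0.001495+0.000j S between n1,n7
  Y(R5) = 0.001105+0.000j S between n0,n6
  Y(R6) = 0.0001064+0.000j S between n3,n7
  Y(C2) = 0.000+0.003262j S between n7,n5
  Y(R7) = 0.06250+0.000j S between n5,n6
  Y(R8) = 0.1166+0.000j S between n4,n3
  Y(R9) = 0.0005780+0.000j S between n4,n2
  I1: injects 0.536 A into n7 (from n6)
  Y(R10) = 0.9259+0.000j S between n0,n5
  Y(L2) = 0.000-0.06342j S between n1,n2
  Y(L3) = 0.000-0.005547j S between n1,n0
  Y(R11) = 0.0002463+0.000j S between n1,n4
  Y(C3) = 0.000+0.03571j S between n4,n7
  Y(R12) = 0.2169+0.000j S between n5,n7
  Y(R13) = 0.01776+0.000j S between n0,n6
  V1: constraint V(n7)−V(n3) = 1.68
Assemble and solve the 8×8 MNA system:
  V(n1)=-0.4177+0.2100j  V(n2)=-0.4303+0.2053j  V(n3)=-1.095+1.063j  V(n4)=-0.9130+1.500j  V(n5)=0.02782+0.05222j  V(n6)=-1.441-2.712j  V(n7)=0.5853+1.063j
  i(V1)=-0.02135-0.05093j

-1.441-2.712j V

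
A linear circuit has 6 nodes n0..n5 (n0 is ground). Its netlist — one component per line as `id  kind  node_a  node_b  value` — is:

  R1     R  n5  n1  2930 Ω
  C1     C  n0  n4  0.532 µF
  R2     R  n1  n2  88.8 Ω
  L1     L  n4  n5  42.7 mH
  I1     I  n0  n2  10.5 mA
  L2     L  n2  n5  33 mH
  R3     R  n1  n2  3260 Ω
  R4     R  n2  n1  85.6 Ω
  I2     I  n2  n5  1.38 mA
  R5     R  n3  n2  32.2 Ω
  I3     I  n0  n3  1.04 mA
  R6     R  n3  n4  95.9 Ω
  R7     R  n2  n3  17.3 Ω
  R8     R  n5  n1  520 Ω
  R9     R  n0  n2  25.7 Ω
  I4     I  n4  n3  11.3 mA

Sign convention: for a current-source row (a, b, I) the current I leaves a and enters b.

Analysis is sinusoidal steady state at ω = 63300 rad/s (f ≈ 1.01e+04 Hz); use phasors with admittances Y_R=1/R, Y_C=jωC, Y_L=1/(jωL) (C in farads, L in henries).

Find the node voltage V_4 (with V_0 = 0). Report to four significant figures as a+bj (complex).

-0.04532+0.1615j V

Element admittances at ω=63300 rad/s:
  Y(R1) = 0.0003413+0.000j S between n5,n1
  Y(C1) = 0.000+0.03368j S between n0,n4
  Y(R2) = 0.01126+0.000j S between n1,n2
  Y(L1) = 0.000-0.0003700j S between n4,n5
  I1: injects 0.0105 A into n2 (from n0)
  Y(L2) = 0.000-0.0004787j S between n2,n5
  Y(R3) = 0.0003067+0.000j S between n1,n2
  Y(R4) = 0.01168+0.000j S between n2,n1
  I2: injects 0.00138 A into n5 (from n2)
  Y(R5) = 0.03106+0.000j S between n3,n2
  I3: injects 0.00104 A into n3 (from n0)
  Y(R6) = 0.01043+0.000j S between n3,n4
  Y(R7) = 0.05780+0.000j S between n2,n3
  Y(R8) = 0.001923+0.000j S between n5,n1
  Y(R9) = 0.03891+0.000j S between n0,n2
  I4: injects 0.0113 A into n3 (from n4)
Assemble and solve the 5×5 MNA system:
  V(n1)=0.4860+0.06734j  V(n2)=0.4363+0.03922j  V(n3)=0.5100+0.05206j  V(n4)=-0.04532+0.1615j  V(n5)=0.9967+0.3561j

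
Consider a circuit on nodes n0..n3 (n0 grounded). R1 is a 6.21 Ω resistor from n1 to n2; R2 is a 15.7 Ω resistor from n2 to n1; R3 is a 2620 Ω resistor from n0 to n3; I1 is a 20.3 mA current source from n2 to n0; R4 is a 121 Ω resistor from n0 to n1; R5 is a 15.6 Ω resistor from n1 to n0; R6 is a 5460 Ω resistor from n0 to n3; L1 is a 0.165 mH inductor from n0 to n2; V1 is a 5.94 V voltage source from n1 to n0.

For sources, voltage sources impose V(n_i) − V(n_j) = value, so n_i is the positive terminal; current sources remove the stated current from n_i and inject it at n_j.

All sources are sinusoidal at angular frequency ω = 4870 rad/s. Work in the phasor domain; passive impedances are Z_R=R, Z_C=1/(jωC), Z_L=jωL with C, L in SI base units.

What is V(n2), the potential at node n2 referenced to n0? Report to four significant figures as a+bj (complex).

Apply KCL at each of the 3 non-ground nodes and solve the resulting linear system.
Node n1: branches {R1, R2, R4, R5, V1} → V_1 = 5.940+0.000j
Node n2: branches {R1, R2, I1, L1} → V_2 = 0.1847+1.023j
Node n3: branches {R3, R6} → V_3 = 0.000+0.000j
Source currents: i(V1)=-1.723+0.2299j

0.1847+1.023j V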